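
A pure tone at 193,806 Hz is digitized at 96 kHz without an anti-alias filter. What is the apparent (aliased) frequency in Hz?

Nyquist = 96,000/2 = 48,000 Hz; 193,806 Hz exceeds it.
Alias = |193,806 − 2×96,000| = |193,806 − 192,000| = 1,806 Hz.

1,806 Hz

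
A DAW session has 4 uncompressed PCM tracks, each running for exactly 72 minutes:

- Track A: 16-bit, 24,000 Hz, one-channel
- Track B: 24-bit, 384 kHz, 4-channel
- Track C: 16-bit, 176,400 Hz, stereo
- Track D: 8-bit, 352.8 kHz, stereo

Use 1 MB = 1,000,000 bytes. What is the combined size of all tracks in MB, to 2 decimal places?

exactly 72 minutes = 4,320 s.
Track A: 24,000 × 4,320 × 2 × 1 = 207,360,000 bytes.
Track B: 384,000 × 4,320 × 3 × 4 = 19,906,560,000 bytes.
Track C: 176,400 × 4,320 × 2 × 2 = 3,048,192,000 bytes.
Track D: 352,800 × 4,320 × 1 × 2 = 3,048,192,000 bytes.
Total = 26,210,304,000 bytes = 26210.30 MB.

26210.30 MB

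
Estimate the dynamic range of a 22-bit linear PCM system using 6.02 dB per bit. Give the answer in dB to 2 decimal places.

22 × 6.02 = 132.44 dB.

132.44 dB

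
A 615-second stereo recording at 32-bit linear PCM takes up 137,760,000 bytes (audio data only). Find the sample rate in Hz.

Bytes = sample_rate × seconds × bytes_per_sample × channels.
sample_rate = 137,760,000 / (615 × 4 × 2) = 137,760,000 / 4,920 = 28,000 Hz.

28,000 Hz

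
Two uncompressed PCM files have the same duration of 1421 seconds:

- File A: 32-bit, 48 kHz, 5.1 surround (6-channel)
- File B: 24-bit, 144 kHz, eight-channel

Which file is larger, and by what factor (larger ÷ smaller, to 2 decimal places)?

File A: 48,000 × 4 × 6 = 1,152,000 bytes/s.
File B: 144,000 × 3 × 8 = 3,456,000 bytes/s.
File B is larger; ratio = 4,910,976,000 / 1,636,992,000 = 3.00.

File B, by a factor of 3.00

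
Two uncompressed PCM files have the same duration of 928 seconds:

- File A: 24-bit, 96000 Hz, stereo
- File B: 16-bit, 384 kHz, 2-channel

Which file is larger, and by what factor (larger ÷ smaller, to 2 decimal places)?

File A: 96,000 × 3 × 2 = 576,000 bytes/s.
File B: 384,000 × 2 × 2 = 1,536,000 bytes/s.
File B is larger; ratio = 1,425,408,000 / 534,528,000 = 2.67.

File B, by a factor of 2.67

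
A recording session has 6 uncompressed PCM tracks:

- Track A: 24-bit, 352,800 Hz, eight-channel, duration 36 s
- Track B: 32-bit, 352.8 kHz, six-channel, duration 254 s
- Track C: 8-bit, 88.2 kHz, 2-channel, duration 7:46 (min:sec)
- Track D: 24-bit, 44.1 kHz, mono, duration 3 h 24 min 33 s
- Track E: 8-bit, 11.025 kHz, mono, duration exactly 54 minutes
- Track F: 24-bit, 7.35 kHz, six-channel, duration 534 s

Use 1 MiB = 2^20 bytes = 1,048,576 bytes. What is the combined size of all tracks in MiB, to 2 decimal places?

Track A: 352,800 × 36 × 3 × 8 = 304,819,200 bytes.
Track B: 352,800 × 254 × 4 × 6 = 2,150,668,800 bytes.
Track C: 7:46 (min:sec) = 466 s; 88,200 × 466 × 1 × 2 = 82,202,400 bytes.
Track D: 3 h 24 min 33 s = 12,273 s; 44,100 × 12,273 × 3 × 1 = 1,623,717,900 bytes.
Track E: exactly 54 minutes = 3,240 s; 11,025 × 3,240 × 1 × 1 = 35,721,000 bytes.
Track F: 7,350 × 534 × 3 × 6 = 70,648,200 bytes.
Total = 4,267,777,500 bytes = 4070.07 MiB.

4070.07 MiB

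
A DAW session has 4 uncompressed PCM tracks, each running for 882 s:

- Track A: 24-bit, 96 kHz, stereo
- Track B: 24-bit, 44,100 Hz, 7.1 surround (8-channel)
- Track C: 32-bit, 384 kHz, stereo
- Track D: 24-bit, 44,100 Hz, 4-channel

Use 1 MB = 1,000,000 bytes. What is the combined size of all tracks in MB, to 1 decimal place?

4617.8 MB

Track A: 96,000 × 882 × 3 × 2 = 508,032,000 bytes.
Track B: 44,100 × 882 × 3 × 8 = 933,508,800 bytes.
Track C: 384,000 × 882 × 4 × 2 = 2,709,504,000 bytes.
Track D: 44,100 × 882 × 3 × 4 = 466,754,400 bytes.
Total = 4,617,799,200 bytes = 4617.8 MB.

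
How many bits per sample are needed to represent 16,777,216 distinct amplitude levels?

log2(16,777,216) = 24.

24 bits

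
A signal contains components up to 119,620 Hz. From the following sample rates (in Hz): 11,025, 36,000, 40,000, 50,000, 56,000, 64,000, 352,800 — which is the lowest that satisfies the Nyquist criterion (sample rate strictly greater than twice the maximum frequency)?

Need sample rate > 2 × 119,620 = 239,240 Hz.
Lowest listed rate above 239,240 Hz is 352,800 Hz.

352,800 Hz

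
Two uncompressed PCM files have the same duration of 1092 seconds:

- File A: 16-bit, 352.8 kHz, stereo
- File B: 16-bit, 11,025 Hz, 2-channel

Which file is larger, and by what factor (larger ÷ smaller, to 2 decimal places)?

File A, by a factor of 32.00

File A: 352,800 × 2 × 2 = 1,411,200 bytes/s.
File B: 11,025 × 2 × 2 = 44,100 bytes/s.
File A is larger; ratio = 1,541,030,400 / 48,157,200 = 32.00.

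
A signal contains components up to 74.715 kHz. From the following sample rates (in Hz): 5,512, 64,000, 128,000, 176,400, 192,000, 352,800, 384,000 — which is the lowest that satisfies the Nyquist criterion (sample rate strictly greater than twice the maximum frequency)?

176,400 Hz

Need sample rate > 2 × 74,715 = 149,430 Hz.
Lowest listed rate above 149,430 Hz is 176,400 Hz.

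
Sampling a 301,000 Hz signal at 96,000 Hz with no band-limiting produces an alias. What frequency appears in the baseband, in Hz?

13,000 Hz

Nyquist = 96,000/2 = 48,000 Hz; 301,000 Hz exceeds it.
Alias = |301,000 − 3×96,000| = |301,000 − 288,000| = 13,000 Hz.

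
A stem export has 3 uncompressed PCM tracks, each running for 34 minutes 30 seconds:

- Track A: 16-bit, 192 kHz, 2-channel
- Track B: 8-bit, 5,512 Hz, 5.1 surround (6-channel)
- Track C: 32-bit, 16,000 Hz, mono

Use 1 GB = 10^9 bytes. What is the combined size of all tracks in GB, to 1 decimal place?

1.8 GB

34 minutes 30 seconds = 2,070 s.
Track A: 192,000 × 2,070 × 2 × 2 = 1,589,760,000 bytes.
Track B: 5,512 × 2,070 × 1 × 6 = 68,459,040 bytes.
Track C: 16,000 × 2,070 × 4 × 1 = 132,480,000 bytes.
Total = 1,790,699,040 bytes = 1.8 GB.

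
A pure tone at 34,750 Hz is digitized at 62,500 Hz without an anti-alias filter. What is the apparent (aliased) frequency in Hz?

27,750 Hz

Nyquist = 62,500/2 = 31,250 Hz; 34,750 Hz exceeds it.
Alias = |34,750 − 1×62,500| = |34,750 − 62,500| = 27,750 Hz.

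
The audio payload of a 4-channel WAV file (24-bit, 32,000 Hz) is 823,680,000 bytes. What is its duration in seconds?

Byte rate = 32,000 × 3 × 4 = 384,000 bytes/s.
Duration = 823,680,000 / 384,000 = 2,145 s.

2,145 seconds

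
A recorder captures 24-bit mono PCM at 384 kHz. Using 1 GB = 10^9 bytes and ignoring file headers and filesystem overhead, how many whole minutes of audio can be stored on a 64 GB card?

925 minutes

Uncompressed byte rate = 384,000 × 3 × 1 = 1,152,000 bytes/s.
Capacity = 64 × 1,000,000,000 = 64,000,000,000 bytes.
64,000,000,000 / 1,152,000 ≈ 55555.56 s → 925 minutes.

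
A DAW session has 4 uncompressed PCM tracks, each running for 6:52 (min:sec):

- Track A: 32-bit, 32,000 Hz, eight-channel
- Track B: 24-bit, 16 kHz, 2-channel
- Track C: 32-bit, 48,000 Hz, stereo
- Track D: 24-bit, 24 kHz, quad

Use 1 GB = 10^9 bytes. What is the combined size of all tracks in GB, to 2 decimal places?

0.74 GB

6:52 (min:sec) = 412 s.
Track A: 32,000 × 412 × 4 × 8 = 421,888,000 bytes.
Track B: 16,000 × 412 × 3 × 2 = 39,552,000 bytes.
Track C: 48,000 × 412 × 4 × 2 = 158,208,000 bytes.
Track D: 24,000 × 412 × 3 × 4 = 118,656,000 bytes.
Total = 738,304,000 bytes = 0.74 GB.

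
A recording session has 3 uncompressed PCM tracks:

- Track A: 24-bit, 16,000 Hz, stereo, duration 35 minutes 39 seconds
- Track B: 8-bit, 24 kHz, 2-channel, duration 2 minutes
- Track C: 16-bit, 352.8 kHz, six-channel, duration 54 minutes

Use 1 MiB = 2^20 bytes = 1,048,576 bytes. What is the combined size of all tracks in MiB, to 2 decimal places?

Track A: 35 minutes 39 seconds = 2,139 s; 16,000 × 2,139 × 3 × 2 = 205,344,000 bytes.
Track B: 2 minutes = 120 s; 24,000 × 120 × 1 × 2 = 5,760,000 bytes.
Track C: 54 minutes = 3,240 s; 352,800 × 3,240 × 2 × 6 = 13,716,864,000 bytes.
Total = 13,927,968,000 bytes = 13282.75 MiB.

13282.75 MiB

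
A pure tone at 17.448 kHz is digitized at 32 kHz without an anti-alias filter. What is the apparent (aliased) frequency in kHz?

14.552 kHz

Nyquist = 32,000/2 = 16,000 Hz; 17,448 Hz exceeds it.
Alias = |17,448 − 1×32,000| = |17,448 − 32,000| = 14,552 Hz = 14.552 kHz.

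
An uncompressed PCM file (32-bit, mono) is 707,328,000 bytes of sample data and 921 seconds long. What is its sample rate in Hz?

192,000 Hz

Bytes = sample_rate × seconds × bytes_per_sample × channels.
sample_rate = 707,328,000 / (921 × 4 × 1) = 707,328,000 / 3,684 = 192,000 Hz.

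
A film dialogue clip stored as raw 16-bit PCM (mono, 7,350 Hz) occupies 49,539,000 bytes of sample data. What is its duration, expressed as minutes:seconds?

Byte rate = 7,350 × 2 × 1 = 14,700 bytes/s.
Duration = 49,539,000 / 14,700 = 3,370 s.
3,370 s = 56:10.

56:10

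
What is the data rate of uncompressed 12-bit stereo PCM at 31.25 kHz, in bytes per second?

Bit rate = 31,250 × 12 × 2 = 750,000 bits/s.
750,000 / 8 = 93,750 bytes/s.

93,750 bytes/s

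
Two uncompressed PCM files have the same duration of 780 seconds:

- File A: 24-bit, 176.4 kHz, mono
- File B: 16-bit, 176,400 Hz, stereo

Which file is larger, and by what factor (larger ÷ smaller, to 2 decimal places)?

File B, by a factor of 1.33

File A: 176,400 × 3 × 1 = 529,200 bytes/s.
File B: 176,400 × 2 × 2 = 705,600 bytes/s.
File B is larger; ratio = 550,368,000 / 412,776,000 = 1.33.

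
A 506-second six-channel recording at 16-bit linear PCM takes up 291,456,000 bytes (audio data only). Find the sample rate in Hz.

Bytes = sample_rate × seconds × bytes_per_sample × channels.
sample_rate = 291,456,000 / (506 × 2 × 6) = 291,456,000 / 6,072 = 48,000 Hz.

48,000 Hz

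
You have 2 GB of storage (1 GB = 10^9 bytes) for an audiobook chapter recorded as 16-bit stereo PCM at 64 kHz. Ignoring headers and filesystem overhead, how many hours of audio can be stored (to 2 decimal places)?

Uncompressed byte rate = 64,000 × 2 × 2 = 256,000 bytes/s.
Capacity = 2 × 1,000,000,000 = 2,000,000,000 bytes.
2,000,000,000 / 256,000 ≈ 7812.5 s → 2.17 hours.

2.17 hours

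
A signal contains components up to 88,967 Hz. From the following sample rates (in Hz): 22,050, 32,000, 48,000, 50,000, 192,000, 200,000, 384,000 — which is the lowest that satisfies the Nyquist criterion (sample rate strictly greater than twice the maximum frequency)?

Need sample rate > 2 × 88,967 = 177,934 Hz.
Lowest listed rate above 177,934 Hz is 192,000 Hz.

192,000 Hz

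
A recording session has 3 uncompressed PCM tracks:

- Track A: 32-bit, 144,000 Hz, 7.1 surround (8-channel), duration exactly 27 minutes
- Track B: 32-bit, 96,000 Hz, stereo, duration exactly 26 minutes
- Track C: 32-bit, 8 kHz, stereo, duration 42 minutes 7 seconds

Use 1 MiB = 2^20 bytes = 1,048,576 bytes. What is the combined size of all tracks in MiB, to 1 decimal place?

8416.0 MiB

Track A: exactly 27 minutes = 1,620 s; 144,000 × 1,620 × 4 × 8 = 7,464,960,000 bytes.
Track B: exactly 26 minutes = 1,560 s; 96,000 × 1,560 × 4 × 2 = 1,198,080,000 bytes.
Track C: 42 minutes 7 seconds = 2,527 s; 8,000 × 2,527 × 4 × 2 = 161,728,000 bytes.
Total = 8,824,768,000 bytes = 8416.0 MiB.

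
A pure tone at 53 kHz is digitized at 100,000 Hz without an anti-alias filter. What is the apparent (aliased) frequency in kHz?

Nyquist = 100,000/2 = 50,000 Hz; 53,000 Hz exceeds it.
Alias = |53,000 − 1×100,000| = |53,000 − 100,000| = 47,000 Hz = 47 kHz.

47 kHz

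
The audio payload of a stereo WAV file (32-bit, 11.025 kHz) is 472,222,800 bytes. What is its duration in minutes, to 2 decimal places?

89.23 minutes

Byte rate = 11,025 × 4 × 2 = 88,200 bytes/s.
Duration = 472,222,800 / 88,200 = 5,354 s.
5,354 s / 60 = 89.23 minutes.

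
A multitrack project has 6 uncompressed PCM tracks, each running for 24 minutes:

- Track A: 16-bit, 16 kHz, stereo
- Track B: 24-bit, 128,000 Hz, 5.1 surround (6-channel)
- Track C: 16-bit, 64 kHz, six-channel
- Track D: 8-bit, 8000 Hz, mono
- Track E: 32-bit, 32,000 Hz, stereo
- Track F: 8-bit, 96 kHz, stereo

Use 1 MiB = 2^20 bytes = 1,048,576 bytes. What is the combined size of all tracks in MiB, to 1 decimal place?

4932.9 MiB

24 minutes = 1,440 s.
Track A: 16,000 × 1,440 × 2 × 2 = 92,160,000 bytes.
Track B: 128,000 × 1,440 × 3 × 6 = 3,317,760,000 bytes.
Track C: 64,000 × 1,440 × 2 × 6 = 1,105,920,000 bytes.
Track D: 8,000 × 1,440 × 1 × 1 = 11,520,000 bytes.
Track E: 32,000 × 1,440 × 4 × 2 = 368,640,000 bytes.
Track F: 96,000 × 1,440 × 1 × 2 = 276,480,000 bytes.
Total = 5,172,480,000 bytes = 4932.9 MiB.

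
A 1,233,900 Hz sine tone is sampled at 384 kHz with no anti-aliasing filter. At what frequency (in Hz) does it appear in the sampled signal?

Nyquist = 384,000/2 = 192,000 Hz; 1,233,900 Hz exceeds it.
Alias = |1,233,900 − 3×384,000| = |1,233,900 − 1,152,000| = 81,900 Hz.

81,900 Hz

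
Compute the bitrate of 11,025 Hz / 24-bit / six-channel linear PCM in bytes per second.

198,450 bytes/s

Bit rate = 11,025 × 24 × 6 = 1,587,600 bits/s.
1,587,600 / 8 = 198,450 bytes/s.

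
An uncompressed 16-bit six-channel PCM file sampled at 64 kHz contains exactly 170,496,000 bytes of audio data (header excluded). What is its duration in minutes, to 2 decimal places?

Byte rate = 64,000 × 2 × 6 = 768,000 bytes/s.
Duration = 170,496,000 / 768,000 = 222 s.
222 s / 60 = 3.70 minutes.

3.70 minutes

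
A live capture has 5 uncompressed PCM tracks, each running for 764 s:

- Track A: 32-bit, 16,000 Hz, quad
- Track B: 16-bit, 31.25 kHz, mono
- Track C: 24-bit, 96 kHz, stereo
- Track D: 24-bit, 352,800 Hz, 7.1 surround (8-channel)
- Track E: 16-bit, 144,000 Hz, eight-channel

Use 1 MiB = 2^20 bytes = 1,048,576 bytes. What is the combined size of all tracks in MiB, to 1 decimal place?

8499.7 MiB

Track A: 16,000 × 764 × 4 × 4 = 195,584,000 bytes.
Track B: 31,250 × 764 × 2 × 1 = 47,750,000 bytes.
Track C: 96,000 × 764 × 3 × 2 = 440,064,000 bytes.
Track D: 352,800 × 764 × 3 × 8 = 6,468,940,800 bytes.
Track E: 144,000 × 764 × 2 × 8 = 1,760,256,000 bytes.
Total = 8,912,594,800 bytes = 8499.7 MiB.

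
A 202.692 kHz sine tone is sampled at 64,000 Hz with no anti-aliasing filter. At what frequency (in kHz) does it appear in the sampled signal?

10.692 kHz

Nyquist = 64,000/2 = 32,000 Hz; 202,692 Hz exceeds it.
Alias = |202,692 − 3×64,000| = |202,692 − 192,000| = 10,692 Hz = 10.692 kHz.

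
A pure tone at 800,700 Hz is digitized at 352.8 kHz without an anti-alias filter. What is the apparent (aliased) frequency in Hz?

95,100 Hz

Nyquist = 352,800/2 = 176,400 Hz; 800,700 Hz exceeds it.
Alias = |800,700 − 2×352,800| = |800,700 − 705,600| = 95,100 Hz.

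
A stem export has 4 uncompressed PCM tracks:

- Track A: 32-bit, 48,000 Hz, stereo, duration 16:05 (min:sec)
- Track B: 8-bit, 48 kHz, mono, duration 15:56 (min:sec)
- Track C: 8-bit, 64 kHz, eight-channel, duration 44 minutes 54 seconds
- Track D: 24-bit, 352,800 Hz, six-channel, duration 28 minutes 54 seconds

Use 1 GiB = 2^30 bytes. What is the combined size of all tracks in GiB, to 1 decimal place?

Track A: 16:05 (min:sec) = 965 s; 48,000 × 965 × 4 × 2 = 370,560,000 bytes.
Track B: 15:56 (min:sec) = 956 s; 48,000 × 956 × 1 × 1 = 45,888,000 bytes.
Track C: 44 minutes 54 seconds = 2,694 s; 64,000 × 2,694 × 1 × 8 = 1,379,328,000 bytes.
Track D: 28 minutes 54 seconds = 1,734 s; 352,800 × 1,734 × 3 × 6 = 11,011,593,600 bytes.
Total = 12,807,369,600 bytes = 11.9 GiB.

11.9 GiB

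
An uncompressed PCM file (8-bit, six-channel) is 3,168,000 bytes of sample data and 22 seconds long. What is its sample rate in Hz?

24,000 Hz

Bytes = sample_rate × seconds × bytes_per_sample × channels.
sample_rate = 3,168,000 / (22 × 1 × 6) = 3,168,000 / 132 = 24,000 Hz.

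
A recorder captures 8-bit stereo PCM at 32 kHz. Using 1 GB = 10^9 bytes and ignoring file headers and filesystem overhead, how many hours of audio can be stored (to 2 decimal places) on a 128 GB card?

Uncompressed byte rate = 32,000 × 1 × 2 = 64,000 bytes/s.
Capacity = 128 × 1,000,000,000 = 128,000,000,000 bytes.
128,000,000,000 / 64,000 ≈ 2000000 s → 555.56 hours.

555.56 hours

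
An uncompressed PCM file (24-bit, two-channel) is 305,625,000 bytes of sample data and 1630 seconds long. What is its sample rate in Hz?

Bytes = sample_rate × seconds × bytes_per_sample × channels.
sample_rate = 305,625,000 / (1,630 × 3 × 2) = 305,625,000 / 9,780 = 31,250 Hz.

31,250 Hz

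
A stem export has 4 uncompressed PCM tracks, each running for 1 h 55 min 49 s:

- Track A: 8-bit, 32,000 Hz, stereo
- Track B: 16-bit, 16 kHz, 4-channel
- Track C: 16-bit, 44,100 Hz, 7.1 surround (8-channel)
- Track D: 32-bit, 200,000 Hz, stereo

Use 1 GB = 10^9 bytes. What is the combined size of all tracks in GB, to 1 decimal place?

1 h 55 min 49 s = 6,949 s.
Track A: 32,000 × 6,949 × 1 × 2 = 444,736,000 bytes.
Track B: 16,000 × 6,949 × 2 × 4 = 889,472,000 bytes.
Track C: 44,100 × 6,949 × 2 × 8 = 4,903,214,400 bytes.
Track D: 200,000 × 6,949 × 4 × 2 = 11,118,400,000 bytes.
Total = 17,355,822,400 bytes = 17.4 GB.

17.4 GB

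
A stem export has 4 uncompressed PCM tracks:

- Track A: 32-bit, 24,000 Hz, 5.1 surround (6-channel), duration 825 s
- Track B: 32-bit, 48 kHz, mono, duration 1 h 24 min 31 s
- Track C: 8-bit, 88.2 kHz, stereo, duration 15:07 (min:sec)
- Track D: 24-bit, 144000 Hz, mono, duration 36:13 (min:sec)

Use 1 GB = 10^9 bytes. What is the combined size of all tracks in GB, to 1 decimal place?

Track A: 24,000 × 825 × 4 × 6 = 475,200,000 bytes.
Track B: 1 h 24 min 31 s = 5,071 s; 48,000 × 5,071 × 4 × 1 = 973,632,000 bytes.
Track C: 15:07 (min:sec) = 907 s; 88,200 × 907 × 1 × 2 = 159,994,800 bytes.
Track D: 36:13 (min:sec) = 2,173 s; 144,000 × 2,173 × 3 × 1 = 938,736,000 bytes.
Total = 2,547,562,800 bytes = 2.5 GB.

2.5 GB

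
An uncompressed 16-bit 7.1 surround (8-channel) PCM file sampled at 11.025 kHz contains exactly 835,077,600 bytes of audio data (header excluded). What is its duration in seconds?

Byte rate = 11,025 × 2 × 8 = 176,400 bytes/s.
Duration = 835,077,600 / 176,400 = 4,734 s.

4,734 seconds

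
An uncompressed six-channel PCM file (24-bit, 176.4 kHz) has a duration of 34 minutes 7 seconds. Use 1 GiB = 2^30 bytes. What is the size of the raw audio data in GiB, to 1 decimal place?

6.1 GiB

Duration = 34 minutes 7 seconds = 2,047 s.
Bytes = 176,400 samples/s × 2,047 s × 3 bytes/sample × 6 ch = 6,499,634,400 bytes.
6,499,634,400 / 1,073,741,824 = 6.1 GiB.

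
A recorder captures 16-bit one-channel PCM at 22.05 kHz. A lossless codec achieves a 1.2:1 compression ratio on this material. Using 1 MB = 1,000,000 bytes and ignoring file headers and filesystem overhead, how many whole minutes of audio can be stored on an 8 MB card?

Uncompressed byte rate = 22,050 × 2 × 1 = 44,100 bytes/s.
After 1.2:1 compression, effective rate ≈ 36750 bytes/s.
Capacity = 8 × 1,000,000 = 8,000,000 bytes.
8,000,000 / effective rate ≈ 217.69 s → 3 minutes.

3 minutes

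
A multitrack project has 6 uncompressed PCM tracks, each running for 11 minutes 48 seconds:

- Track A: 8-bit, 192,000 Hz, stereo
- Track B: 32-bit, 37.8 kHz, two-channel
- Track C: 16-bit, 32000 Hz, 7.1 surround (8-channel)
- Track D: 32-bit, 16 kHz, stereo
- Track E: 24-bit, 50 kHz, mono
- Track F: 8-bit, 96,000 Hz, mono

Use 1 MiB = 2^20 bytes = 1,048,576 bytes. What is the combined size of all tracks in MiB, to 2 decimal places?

11 minutes 48 seconds = 708 s.
Track A: 192,000 × 708 × 1 × 2 = 271,872,000 bytes.
Track B: 37,800 × 708 × 4 × 2 = 214,099,200 bytes.
Track C: 32,000 × 708 × 2 × 8 = 362,496,000 bytes.
Track D: 16,000 × 708 × 4 × 2 = 90,624,000 bytes.
Track E: 50,000 × 708 × 3 × 1 = 106,200,000 bytes.
Track F: 96,000 × 708 × 1 × 1 = 67,968,000 bytes.
Total = 1,113,259,200 bytes = 1061.69 MiB.

1061.69 MiB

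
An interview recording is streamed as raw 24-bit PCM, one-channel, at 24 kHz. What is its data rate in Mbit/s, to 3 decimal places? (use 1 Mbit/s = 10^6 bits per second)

0.576 Mbit/s

Bit rate = 24,000 × 24 × 1 = 576,000 bits/s.
= 0.576 Mbit/s.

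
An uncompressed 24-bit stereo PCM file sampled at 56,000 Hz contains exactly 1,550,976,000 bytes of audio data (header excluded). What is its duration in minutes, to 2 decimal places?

Byte rate = 56,000 × 3 × 2 = 336,000 bytes/s.
Duration = 1,550,976,000 / 336,000 = 4,616 s.
4,616 s / 60 = 76.93 minutes.

76.93 minutes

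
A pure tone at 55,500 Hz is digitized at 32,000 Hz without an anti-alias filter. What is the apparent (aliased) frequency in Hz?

Nyquist = 32,000/2 = 16,000 Hz; 55,500 Hz exceeds it.
Alias = |55,500 − 2×32,000| = |55,500 − 64,000| = 8,500 Hz.

8,500 Hz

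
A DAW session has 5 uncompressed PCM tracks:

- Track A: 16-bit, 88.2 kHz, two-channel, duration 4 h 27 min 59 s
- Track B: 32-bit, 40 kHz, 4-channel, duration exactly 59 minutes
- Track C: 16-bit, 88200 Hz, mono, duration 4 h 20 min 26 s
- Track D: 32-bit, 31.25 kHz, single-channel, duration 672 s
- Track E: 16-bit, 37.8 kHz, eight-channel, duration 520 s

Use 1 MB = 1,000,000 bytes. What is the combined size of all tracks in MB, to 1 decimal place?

Track A: 4 h 27 min 59 s = 16,079 s; 88,200 × 16,079 × 2 × 2 = 5,672,671,200 bytes.
Track B: exactly 59 minutes = 3,540 s; 40,000 × 3,540 × 4 × 4 = 2,265,600,000 bytes.
Track C: 4 h 20 min 26 s = 15,626 s; 88,200 × 15,626 × 2 × 1 = 2,756,426,400 bytes.
Track D: 31,250 × 672 × 4 × 1 = 84,000,000 bytes.
Track E: 37,800 × 520 × 2 × 8 = 314,496,000 bytes.
Total = 11,093,193,600 bytes = 11093.2 MB.

11093.2 MB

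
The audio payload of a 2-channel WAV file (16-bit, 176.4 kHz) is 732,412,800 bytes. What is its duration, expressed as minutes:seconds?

17:18

Byte rate = 176,400 × 2 × 2 = 705,600 bytes/s.
Duration = 732,412,800 / 705,600 = 1,038 s.
1,038 s = 17:18.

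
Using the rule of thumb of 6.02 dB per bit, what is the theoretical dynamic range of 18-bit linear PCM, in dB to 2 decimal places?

18 × 6.02 = 108.36 dB.

108.36 dB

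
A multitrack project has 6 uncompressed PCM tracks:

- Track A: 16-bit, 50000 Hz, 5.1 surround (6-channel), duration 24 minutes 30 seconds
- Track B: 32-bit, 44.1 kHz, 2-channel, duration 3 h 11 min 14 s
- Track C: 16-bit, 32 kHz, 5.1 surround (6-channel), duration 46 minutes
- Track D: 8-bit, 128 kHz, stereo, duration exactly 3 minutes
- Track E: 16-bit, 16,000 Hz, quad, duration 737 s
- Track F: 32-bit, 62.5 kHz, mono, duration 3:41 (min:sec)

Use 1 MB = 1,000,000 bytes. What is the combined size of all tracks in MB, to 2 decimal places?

6185.53 MB

Track A: 24 minutes 30 seconds = 1,470 s; 50,000 × 1,470 × 2 × 6 = 882,000,000 bytes.
Track B: 3 h 11 min 14 s = 11,474 s; 44,100 × 11,474 × 4 × 2 = 4,048,027,200 bytes.
Track C: 46 minutes = 2,760 s; 32,000 × 2,760 × 2 × 6 = 1,059,840,000 bytes.
Track D: exactly 3 minutes = 180 s; 128,000 × 180 × 1 × 2 = 46,080,000 bytes.
Track E: 16,000 × 737 × 2 × 4 = 94,336,000 bytes.
Track F: 3:41 (min:sec) = 221 s; 62,500 × 221 × 4 × 1 = 55,250,000 bytes.
Total = 6,185,533,200 bytes = 6185.53 MB.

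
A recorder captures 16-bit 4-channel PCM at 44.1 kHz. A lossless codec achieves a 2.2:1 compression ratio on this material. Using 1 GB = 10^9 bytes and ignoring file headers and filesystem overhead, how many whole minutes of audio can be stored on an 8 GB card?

Uncompressed byte rate = 44,100 × 2 × 4 = 352,800 bytes/s.
After 2.2:1 compression, effective rate ≈ 160363.64 bytes/s.
Capacity = 8 × 1,000,000,000 = 8,000,000,000 bytes.
8,000,000,000 / effective rate ≈ 49886.62 s → 831 minutes.

831 minutes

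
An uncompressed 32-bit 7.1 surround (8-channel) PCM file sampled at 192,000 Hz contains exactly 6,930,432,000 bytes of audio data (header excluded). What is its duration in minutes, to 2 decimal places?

Byte rate = 192,000 × 4 × 8 = 6,144,000 bytes/s.
Duration = 6,930,432,000 / 6,144,000 = 1,128 s.
1,128 s / 60 = 18.80 minutes.

18.80 minutes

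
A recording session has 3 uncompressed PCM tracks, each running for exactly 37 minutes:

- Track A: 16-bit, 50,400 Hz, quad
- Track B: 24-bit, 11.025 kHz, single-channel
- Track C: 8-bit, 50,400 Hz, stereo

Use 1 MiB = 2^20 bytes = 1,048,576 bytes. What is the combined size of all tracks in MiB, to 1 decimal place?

1137.1 MiB

exactly 37 minutes = 2,220 s.
Track A: 50,400 × 2,220 × 2 × 4 = 895,104,000 bytes.
Track B: 11,025 × 2,220 × 3 × 1 = 73,426,500 bytes.
Track C: 50,400 × 2,220 × 1 × 2 = 223,776,000 bytes.
Total = 1,192,306,500 bytes = 1137.1 MiB.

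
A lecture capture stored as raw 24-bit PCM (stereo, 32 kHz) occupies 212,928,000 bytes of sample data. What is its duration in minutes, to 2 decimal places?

Byte rate = 32,000 × 3 × 2 = 192,000 bytes/s.
Duration = 212,928,000 / 192,000 = 1,109 s.
1,109 s / 60 = 18.48 minutes.

18.48 minutes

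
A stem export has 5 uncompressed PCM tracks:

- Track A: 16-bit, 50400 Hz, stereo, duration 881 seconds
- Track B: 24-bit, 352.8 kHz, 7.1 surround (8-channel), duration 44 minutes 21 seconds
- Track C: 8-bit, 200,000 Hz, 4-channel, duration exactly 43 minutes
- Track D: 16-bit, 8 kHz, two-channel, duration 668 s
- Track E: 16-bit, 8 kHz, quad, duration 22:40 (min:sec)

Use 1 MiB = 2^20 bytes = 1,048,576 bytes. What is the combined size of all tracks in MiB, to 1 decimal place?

23728.6 MiB

Track A: 50,400 × 881 × 2 × 2 = 177,609,600 bytes.
Track B: 44 minutes 21 seconds = 2,661 s; 352,800 × 2,661 × 3 × 8 = 22,531,219,200 bytes.
Track C: exactly 43 minutes = 2,580 s; 200,000 × 2,580 × 1 × 4 = 2,064,000,000 bytes.
Track D: 8,000 × 668 × 2 × 2 = 21,376,000 bytes.
Track E: 22:40 (min:sec) = 1,360 s; 8,000 × 1,360 × 2 × 4 = 87,040,000 bytes.
Total = 24,881,244,800 bytes = 23728.6 MiB.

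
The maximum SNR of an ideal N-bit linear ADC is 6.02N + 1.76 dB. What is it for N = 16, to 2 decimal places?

6.02 × 16 + 1.76 = 98.08 dB.

98.08 dB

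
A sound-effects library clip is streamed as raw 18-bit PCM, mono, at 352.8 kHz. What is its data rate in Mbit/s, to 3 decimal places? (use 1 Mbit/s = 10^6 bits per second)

Bit rate = 352,800 × 18 × 1 = 6,350,400 bits/s.
= 6.350 Mbit/s.

6.350 Mbit/s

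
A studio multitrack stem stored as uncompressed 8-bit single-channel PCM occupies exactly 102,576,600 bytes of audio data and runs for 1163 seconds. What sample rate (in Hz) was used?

88,200 Hz

Bytes = sample_rate × seconds × bytes_per_sample × channels.
sample_rate = 102,576,600 / (1,163 × 1 × 1) = 102,576,600 / 1,163 = 88,200 Hz.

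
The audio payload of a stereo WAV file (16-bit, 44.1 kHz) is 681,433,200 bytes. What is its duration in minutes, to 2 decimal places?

64.38 minutes

Byte rate = 44,100 × 2 × 2 = 176,400 bytes/s.
Duration = 681,433,200 / 176,400 = 3,863 s.
3,863 s / 60 = 64.38 minutes.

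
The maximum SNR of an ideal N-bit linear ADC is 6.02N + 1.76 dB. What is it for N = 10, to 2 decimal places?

6.02 × 10 + 1.76 = 61.96 dB.

61.96 dB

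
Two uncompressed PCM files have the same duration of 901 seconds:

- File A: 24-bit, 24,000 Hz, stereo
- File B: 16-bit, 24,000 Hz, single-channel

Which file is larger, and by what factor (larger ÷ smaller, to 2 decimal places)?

File A: 24,000 × 3 × 2 = 144,000 bytes/s.
File B: 24,000 × 2 × 1 = 48,000 bytes/s.
File A is larger; ratio = 129,744,000 / 43,248,000 = 3.00.

File A, by a factor of 3.00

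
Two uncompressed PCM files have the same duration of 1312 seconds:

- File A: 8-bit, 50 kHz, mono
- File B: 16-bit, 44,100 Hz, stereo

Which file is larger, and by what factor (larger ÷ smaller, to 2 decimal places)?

File B, by a factor of 3.53

File A: 50,000 × 1 × 1 = 50,000 bytes/s.
File B: 44,100 × 2 × 2 = 176,400 bytes/s.
File B is larger; ratio = 231,436,800 / 65,600,000 = 3.53.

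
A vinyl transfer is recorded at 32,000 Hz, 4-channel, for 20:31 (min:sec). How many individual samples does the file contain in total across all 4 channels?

20:31 (min:sec) = 1,231 s.
32,000 × 1,231 s × 4 ch = 157,568,000 samples.

157,568,000 samples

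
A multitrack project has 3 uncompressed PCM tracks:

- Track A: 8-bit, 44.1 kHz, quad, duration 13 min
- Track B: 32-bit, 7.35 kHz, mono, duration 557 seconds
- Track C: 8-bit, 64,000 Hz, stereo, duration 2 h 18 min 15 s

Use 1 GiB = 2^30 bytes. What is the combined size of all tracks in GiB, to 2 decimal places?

1.13 GiB

Track A: 13 min = 780 s; 44,100 × 780 × 1 × 4 = 137,592,000 bytes.
Track B: 7,350 × 557 × 4 × 1 = 16,375,800 bytes.
Track C: 2 h 18 min 15 s = 8,295 s; 64,000 × 8,295 × 1 × 2 = 1,061,760,000 bytes.
Total = 1,215,727,800 bytes = 1.13 GiB.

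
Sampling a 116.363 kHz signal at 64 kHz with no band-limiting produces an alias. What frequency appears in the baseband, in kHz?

Nyquist = 64,000/2 = 32,000 Hz; 116,363 Hz exceeds it.
Alias = |116,363 − 2×64,000| = |116,363 − 128,000| = 11,637 Hz = 11.637 kHz.

11.637 kHz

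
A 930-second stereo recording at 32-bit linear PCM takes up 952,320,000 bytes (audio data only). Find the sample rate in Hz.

Bytes = sample_rate × seconds × bytes_per_sample × channels.
sample_rate = 952,320,000 / (930 × 4 × 2) = 952,320,000 / 7,440 = 128,000 Hz.

128,000 Hz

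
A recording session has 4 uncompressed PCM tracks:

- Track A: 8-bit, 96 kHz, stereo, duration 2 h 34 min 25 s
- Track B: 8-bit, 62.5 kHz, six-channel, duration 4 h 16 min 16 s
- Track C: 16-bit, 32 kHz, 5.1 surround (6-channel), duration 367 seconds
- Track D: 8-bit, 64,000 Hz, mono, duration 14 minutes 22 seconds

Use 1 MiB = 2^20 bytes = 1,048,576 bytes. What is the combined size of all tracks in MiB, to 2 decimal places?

7382.37 MiB

Track A: 2 h 34 min 25 s = 9,265 s; 96,000 × 9,265 × 1 × 2 = 1,778,880,000 bytes.
Track B: 4 h 16 min 16 s = 15,376 s; 62,500 × 15,376 × 1 × 6 = 5,766,000,000 bytes.
Track C: 32,000 × 367 × 2 × 6 = 140,928,000 bytes.
Track D: 14 minutes 22 seconds = 862 s; 64,000 × 862 × 1 × 1 = 55,168,000 bytes.
Total = 7,740,976,000 bytes = 7382.37 MiB.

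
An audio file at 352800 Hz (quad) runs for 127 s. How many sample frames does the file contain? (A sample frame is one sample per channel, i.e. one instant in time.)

44,805,600 sample frames

352,800 samples/s × 127 s = 44,805,600 frames.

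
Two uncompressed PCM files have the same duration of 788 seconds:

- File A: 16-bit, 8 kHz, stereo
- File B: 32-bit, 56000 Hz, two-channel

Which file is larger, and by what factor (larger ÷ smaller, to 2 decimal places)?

File A: 8,000 × 2 × 2 = 32,000 bytes/s.
File B: 56,000 × 4 × 2 = 448,000 bytes/s.
File B is larger; ratio = 353,024,000 / 25,216,000 = 14.00.

File B, by a factor of 14.00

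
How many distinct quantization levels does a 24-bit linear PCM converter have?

16,777,216 levels

2^24 = 16,777,216.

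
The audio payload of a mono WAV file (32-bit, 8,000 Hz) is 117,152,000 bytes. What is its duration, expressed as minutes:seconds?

61:01

Byte rate = 8,000 × 4 × 1 = 32,000 bytes/s.
Duration = 117,152,000 / 32,000 = 3,661 s.
3,661 s = 61:01.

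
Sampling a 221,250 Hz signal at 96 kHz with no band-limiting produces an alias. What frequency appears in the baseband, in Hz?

Nyquist = 96,000/2 = 48,000 Hz; 221,250 Hz exceeds it.
Alias = |221,250 − 2×96,000| = |221,250 − 192,000| = 29,250 Hz.

29,250 Hz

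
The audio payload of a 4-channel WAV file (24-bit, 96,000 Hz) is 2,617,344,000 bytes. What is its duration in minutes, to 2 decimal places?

Byte rate = 96,000 × 3 × 4 = 1,152,000 bytes/s.
Duration = 2,617,344,000 / 1,152,000 = 2,272 s.
2,272 s / 60 = 37.87 minutes.

37.87 minutes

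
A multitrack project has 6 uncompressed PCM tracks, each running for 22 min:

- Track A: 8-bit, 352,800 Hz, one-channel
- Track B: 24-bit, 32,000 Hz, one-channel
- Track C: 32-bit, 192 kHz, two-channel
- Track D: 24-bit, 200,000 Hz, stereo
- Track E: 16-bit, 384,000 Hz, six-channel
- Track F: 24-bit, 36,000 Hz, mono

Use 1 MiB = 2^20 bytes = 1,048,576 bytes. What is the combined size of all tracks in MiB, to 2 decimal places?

9945.92 MiB

22 min = 1,320 s.
Track A: 352,800 × 1,320 × 1 × 1 = 465,696,000 bytes.
Track B: 32,000 × 1,320 × 3 × 1 = 126,720,000 bytes.
Track C: 192,000 × 1,320 × 4 × 2 = 2,027,520,000 bytes.
Track D: 200,000 × 1,320 × 3 × 2 = 1,584,000,000 bytes.
Track E: 384,000 × 1,320 × 2 × 6 = 6,082,560,000 bytes.
Track F: 36,000 × 1,320 × 3 × 1 = 142,560,000 bytes.
Total = 10,429,056,000 bytes = 9945.92 MiB.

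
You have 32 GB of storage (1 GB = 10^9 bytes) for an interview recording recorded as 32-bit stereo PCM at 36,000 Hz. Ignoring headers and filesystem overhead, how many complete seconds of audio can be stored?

Uncompressed byte rate = 36,000 × 4 × 2 = 288,000 bytes/s.
Capacity = 32 × 1,000,000,000 = 32,000,000,000 bytes.
32,000,000,000 / 288,000 ≈ 111111.11 s → 111,111 seconds.

111,111 seconds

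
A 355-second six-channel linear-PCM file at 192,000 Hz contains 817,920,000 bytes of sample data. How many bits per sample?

16 bits

Bytes per sample = 817,920,000 / (192,000 × 355 × 6) = 817,920,000 / 408,960,000 = 2.
Bit depth = 2 × 8 = 16 bits.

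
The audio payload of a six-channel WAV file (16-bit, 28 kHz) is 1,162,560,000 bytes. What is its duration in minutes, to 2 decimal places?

Byte rate = 28,000 × 2 × 6 = 336,000 bytes/s.
Duration = 1,162,560,000 / 336,000 = 3,460 s.
3,460 s / 60 = 57.67 minutes.

57.67 minutes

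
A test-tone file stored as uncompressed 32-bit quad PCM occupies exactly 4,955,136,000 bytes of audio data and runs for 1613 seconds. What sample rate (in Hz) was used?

Bytes = sample_rate × seconds × bytes_per_sample × channels.
sample_rate = 4,955,136,000 / (1,613 × 4 × 4) = 4,955,136,000 / 25,808 = 192,000 Hz.

192,000 Hz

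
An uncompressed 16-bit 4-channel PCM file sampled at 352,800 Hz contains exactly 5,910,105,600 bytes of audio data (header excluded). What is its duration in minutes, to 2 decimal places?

34.90 minutes

Byte rate = 352,800 × 2 × 4 = 2,822,400 bytes/s.
Duration = 5,910,105,600 / 2,822,400 = 2,094 s.
2,094 s / 60 = 34.90 minutes.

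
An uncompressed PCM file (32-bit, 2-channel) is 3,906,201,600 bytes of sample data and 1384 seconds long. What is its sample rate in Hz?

352,800 Hz

Bytes = sample_rate × seconds × bytes_per_sample × channels.
sample_rate = 3,906,201,600 / (1,384 × 4 × 2) = 3,906,201,600 / 11,072 = 352,800 Hz.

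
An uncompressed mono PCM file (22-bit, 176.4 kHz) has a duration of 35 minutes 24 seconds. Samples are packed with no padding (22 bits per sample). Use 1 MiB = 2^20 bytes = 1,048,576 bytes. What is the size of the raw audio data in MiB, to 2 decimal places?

Duration = 35 minutes 24 seconds = 2,124 s.
Bits = 176,400 × 2,124 × 22 × 1 = 8,242,819,200 bits = 1,030,352,400 bytes.
1,030,352,400 / 1,048,576 = 982.62 MiB.

982.62 MiB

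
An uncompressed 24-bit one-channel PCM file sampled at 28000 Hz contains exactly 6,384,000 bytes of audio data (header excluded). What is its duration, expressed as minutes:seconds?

Byte rate = 28,000 × 3 × 1 = 84,000 bytes/s.
Duration = 6,384,000 / 84,000 = 76 s.
76 s = 1:16.

1:16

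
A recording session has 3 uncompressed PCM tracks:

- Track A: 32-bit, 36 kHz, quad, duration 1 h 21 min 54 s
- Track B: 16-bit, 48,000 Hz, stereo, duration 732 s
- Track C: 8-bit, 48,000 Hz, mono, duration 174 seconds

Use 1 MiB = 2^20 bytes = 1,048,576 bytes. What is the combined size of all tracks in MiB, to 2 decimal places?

Track A: 1 h 21 min 54 s = 4,914 s; 36,000 × 4,914 × 4 × 4 = 2,830,464,000 bytes.
Track B: 48,000 × 732 × 2 × 2 = 140,544,000 bytes.
Track C: 48,000 × 174 × 1 × 1 = 8,352,000 bytes.
Total = 2,979,360,000 bytes = 2841.34 MiB.

2841.34 MiB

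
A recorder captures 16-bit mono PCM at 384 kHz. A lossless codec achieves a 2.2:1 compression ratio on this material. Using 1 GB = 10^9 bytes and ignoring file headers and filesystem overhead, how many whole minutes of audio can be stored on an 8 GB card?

Uncompressed byte rate = 384,000 × 2 × 1 = 768,000 bytes/s.
After 2.2:1 compression, effective rate ≈ 349090.91 bytes/s.
Capacity = 8 × 1,000,000,000 = 8,000,000,000 bytes.
8,000,000,000 / effective rate ≈ 22916.67 s → 381 minutes.

381 minutes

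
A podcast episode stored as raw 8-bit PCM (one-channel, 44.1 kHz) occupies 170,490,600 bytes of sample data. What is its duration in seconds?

3,866 seconds

Byte rate = 44,100 × 1 × 1 = 44,100 bytes/s.
Duration = 170,490,600 / 44,100 = 3,866 s.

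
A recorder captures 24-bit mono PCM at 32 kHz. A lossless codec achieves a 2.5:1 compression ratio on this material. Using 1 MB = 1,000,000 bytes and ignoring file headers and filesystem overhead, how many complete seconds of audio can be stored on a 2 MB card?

Uncompressed byte rate = 32,000 × 3 × 1 = 96,000 bytes/s.
After 2.5:1 compression, effective rate ≈ 38400 bytes/s.
Capacity = 2 × 1,000,000 = 2,000,000 bytes.
2,000,000 / effective rate ≈ 52.08 s → 52 seconds.

52 seconds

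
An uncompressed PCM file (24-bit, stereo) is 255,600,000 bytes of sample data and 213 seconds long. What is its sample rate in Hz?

Bytes = sample_rate × seconds × bytes_per_sample × channels.
sample_rate = 255,600,000 / (213 × 3 × 2) = 255,600,000 / 1,278 = 200,000 Hz.

200,000 Hz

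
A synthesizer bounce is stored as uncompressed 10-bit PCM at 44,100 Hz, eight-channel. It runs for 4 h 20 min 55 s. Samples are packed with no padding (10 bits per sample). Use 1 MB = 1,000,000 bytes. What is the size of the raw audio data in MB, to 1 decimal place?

Duration = 4 h 20 min 55 s = 15,655 s.
Bits = 44,100 × 15,655 × 10 × 8 = 55,230,840,000 bits = 6,903,855,000 bytes.
6,903,855,000 / 1,000,000 = 6903.9 MB.

6903.9 MB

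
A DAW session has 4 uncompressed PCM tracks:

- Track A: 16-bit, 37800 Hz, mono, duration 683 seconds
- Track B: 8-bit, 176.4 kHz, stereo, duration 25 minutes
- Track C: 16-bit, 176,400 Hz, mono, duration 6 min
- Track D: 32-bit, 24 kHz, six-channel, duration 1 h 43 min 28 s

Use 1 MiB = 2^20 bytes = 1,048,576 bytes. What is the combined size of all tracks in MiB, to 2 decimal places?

4085.21 MiB

Track A: 37,800 × 683 × 2 × 1 = 51,634,800 bytes.
Track B: 25 minutes = 1,500 s; 176,400 × 1,500 × 1 × 2 = 529,200,000 bytes.
Track C: 6 min = 360 s; 176,400 × 360 × 2 × 1 = 127,008,000 bytes.
Track D: 1 h 43 min 28 s = 6,208 s; 24,000 × 6,208 × 4 × 6 = 3,575,808,000 bytes.
Total = 4,283,650,800 bytes = 4085.21 MiB.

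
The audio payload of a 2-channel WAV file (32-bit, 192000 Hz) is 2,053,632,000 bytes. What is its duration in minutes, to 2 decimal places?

22.28 minutes

Byte rate = 192,000 × 4 × 2 = 1,536,000 bytes/s.
Duration = 2,053,632,000 / 1,536,000 = 1,337 s.
1,337 s / 60 = 22.28 minutes.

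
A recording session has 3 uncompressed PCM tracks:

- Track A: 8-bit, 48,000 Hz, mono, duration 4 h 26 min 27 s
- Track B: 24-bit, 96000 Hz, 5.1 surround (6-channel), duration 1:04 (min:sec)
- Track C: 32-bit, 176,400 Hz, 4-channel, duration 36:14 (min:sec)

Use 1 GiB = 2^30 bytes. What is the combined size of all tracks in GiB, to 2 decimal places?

6.53 GiB

Track A: 4 h 26 min 27 s = 15,987 s; 48,000 × 15,987 × 1 × 1 = 767,376,000 bytes.
Track B: 1:04 (min:sec) = 64 s; 96,000 × 64 × 3 × 6 = 110,592,000 bytes.
Track C: 36:14 (min:sec) = 2,174 s; 176,400 × 2,174 × 4 × 4 = 6,135,897,600 bytes.
Total = 7,013,865,600 bytes = 6.53 GiB.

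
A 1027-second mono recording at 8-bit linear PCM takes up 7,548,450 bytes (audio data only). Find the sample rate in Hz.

7,350 Hz

Bytes = sample_rate × seconds × bytes_per_sample × channels.
sample_rate = 7,548,450 / (1,027 × 1 × 1) = 7,548,450 / 1,027 = 7,350 Hz.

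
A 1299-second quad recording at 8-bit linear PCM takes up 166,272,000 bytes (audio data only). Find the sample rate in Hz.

Bytes = sample_rate × seconds × bytes_per_sample × channels.
sample_rate = 166,272,000 / (1,299 × 1 × 4) = 166,272,000 / 5,196 = 32,000 Hz.

32,000 Hz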